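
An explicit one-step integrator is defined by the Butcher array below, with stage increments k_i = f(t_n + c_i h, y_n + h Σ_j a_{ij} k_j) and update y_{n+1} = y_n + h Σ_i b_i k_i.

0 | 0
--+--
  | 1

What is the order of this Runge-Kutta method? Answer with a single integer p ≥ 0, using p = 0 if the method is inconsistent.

b = (1)
c = (0)
Σ b_i: 1·1 = 1 ✓; 1 stage ⇒ order 1.

1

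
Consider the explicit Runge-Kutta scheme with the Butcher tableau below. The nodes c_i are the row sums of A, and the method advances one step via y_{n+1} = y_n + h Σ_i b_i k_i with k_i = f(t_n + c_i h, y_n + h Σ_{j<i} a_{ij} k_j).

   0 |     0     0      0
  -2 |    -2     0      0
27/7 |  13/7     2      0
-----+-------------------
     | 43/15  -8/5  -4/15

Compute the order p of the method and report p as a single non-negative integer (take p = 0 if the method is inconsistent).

b = (43/15, -8/5, -4/15)
c = (0, -2, 27/7)
Ac = (0, 0, -4)
Σ b_i: 43/15·1 + (-8/5)·1 + (-4/15)·1 = 1 ✓
b·c: (-8/5)·(-2) + (-4/15)·27/7 = 76/35 ≠ 1/2 ⇒ order 1.

1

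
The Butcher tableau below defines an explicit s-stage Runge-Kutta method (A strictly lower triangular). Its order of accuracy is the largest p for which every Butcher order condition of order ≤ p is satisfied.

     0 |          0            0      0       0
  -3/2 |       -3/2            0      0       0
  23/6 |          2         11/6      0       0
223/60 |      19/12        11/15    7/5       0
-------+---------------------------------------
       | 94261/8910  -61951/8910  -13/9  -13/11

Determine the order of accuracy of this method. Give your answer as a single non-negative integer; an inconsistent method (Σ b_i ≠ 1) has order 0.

2

b = (94261/8910, -61951/8910, -13/9, -13/11)
c = (0, -3/2, 23/6, 223/60)
Ac = (0, 0, -11/4, 64/15)
Σ b_i: 94261/8910·1 + (-61951/8910)·1 + (-13/9)·1 + (-13/11)·1 = 1 ✓
b·c: (-61951/8910)·(-3/2) + (-13/9)·23/6 + (-13/11)·223/60 = 1/2 ✓
b·c²: (-61951/8910)·9/4 + (-13/9)·529/36 + (-13/11)·49729/3600 = -18958583/356400 ≠ 1/3 ⇒ order 2.
b·Ac: (-13/9)·(-11/4) + (-13/11)·64/15 = -2119/1980 ≠ 1/6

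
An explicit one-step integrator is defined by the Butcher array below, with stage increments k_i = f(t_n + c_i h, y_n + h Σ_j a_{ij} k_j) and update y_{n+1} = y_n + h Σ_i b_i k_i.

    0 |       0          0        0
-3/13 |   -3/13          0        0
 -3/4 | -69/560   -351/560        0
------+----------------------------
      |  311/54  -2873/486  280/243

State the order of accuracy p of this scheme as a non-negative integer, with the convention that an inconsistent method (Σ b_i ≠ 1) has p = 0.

b = (311/54, -2873/486, 280/243)
c = (0, -3/13, -3/4)
Ac = (0, 0, 81/560)
Σ b_i: 311/54·1 + (-2873/486)·1 + 280/243·1 = 1 ✓
b·c: (-2873/486)·(-3/13) + 280/243·(-3/4) = 1/2 ✓
b·c²: (-2873/486)·9/169 + 280/243·9/16 = 1/3 ✓
b·Ac: 280/243·81/560 = 1/6 ✓; 3 stages ⇒ order 3.

3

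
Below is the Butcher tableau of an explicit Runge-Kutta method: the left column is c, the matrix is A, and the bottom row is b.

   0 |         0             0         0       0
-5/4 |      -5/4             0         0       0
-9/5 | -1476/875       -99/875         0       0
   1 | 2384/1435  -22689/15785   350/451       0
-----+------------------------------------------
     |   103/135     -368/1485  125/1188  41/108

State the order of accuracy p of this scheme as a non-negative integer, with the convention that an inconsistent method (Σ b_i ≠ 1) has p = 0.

b = (103/135, -368/1485, 125/1188, 41/108)
c = (0, -5/4, -9/5, 1)
Ac = (0, 0, 99/700, 459/1148)
Σ b_i: 103/135·1 + (-368/1485)·1 + 125/1188·1 + 41/108·1 = 1 ✓
b·c: (-368/1485)·(-5/4) + 125/1188·(-9/5) + 41/108·1 = 1/2 ✓
b·c²: (-368/1485)·25/16 + 125/1188·81/25 + 41/108·1 = 1/3 ✓
b·Ac: 125/1188·99/700 + 41/108·459/1148 = 1/6 ✓
b·c³: (-368/1485)·(-125/64) + 125/1188·(-729/125) + 41/108·1 = 1/4 ✓
b·(c∘Ac): 125/1188·(-891/3500) + 41/108·459/1148 = 1/8 ✓
b·Ac²: 125/1188·(-99/560) + 41/108·1233/4592 = 1/12 ✓
b·A²c: 41/108·9/82 = 1/24 ✓; 4 stages ⇒ order 4.

4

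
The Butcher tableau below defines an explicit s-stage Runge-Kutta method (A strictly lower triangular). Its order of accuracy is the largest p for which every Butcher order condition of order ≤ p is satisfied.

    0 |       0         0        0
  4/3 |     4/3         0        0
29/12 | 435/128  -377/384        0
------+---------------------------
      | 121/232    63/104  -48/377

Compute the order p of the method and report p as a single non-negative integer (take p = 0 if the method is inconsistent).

3

b = (121/232, 63/104, -48/377)
c = (0, 4/3, 29/12)
Ac = (0, 0, -377/288)
Σ b_i: 121/232·1 + 63/104·1 + (-48/377)·1 = 1 ✓
b·c: 63/104·4/3 + (-48/377)·29/12 = 1/2 ✓
b·c²: 63/104·16/9 + (-48/377)·841/144 = 1/3 ✓
b·Ac: (-48/377)·(-377/288) = 1/6 ✓; 3 stages ⇒ order 3.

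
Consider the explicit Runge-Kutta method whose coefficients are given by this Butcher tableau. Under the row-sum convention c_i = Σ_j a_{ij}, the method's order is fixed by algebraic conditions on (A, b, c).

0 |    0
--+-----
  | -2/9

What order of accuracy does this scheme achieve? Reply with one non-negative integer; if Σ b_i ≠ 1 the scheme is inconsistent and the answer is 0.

b = (-2/9)
c = (0)
Σ b_i: (-2/9)·1 = -2/9 ≠ 1 ⇒ order 0.

0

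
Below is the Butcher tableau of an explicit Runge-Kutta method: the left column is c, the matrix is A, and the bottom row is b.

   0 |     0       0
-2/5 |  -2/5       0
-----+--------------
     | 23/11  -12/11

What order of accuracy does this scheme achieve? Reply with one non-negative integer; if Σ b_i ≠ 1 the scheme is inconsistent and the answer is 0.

b = (23/11, -12/11)
c = (0, -2/5)
Σ b_i: 23/11·1 + (-12/11)·1 = 1 ✓
b·c: (-12/11)·(-2/5) = 24/55 ≠ 1/2 ⇒ order 1.

1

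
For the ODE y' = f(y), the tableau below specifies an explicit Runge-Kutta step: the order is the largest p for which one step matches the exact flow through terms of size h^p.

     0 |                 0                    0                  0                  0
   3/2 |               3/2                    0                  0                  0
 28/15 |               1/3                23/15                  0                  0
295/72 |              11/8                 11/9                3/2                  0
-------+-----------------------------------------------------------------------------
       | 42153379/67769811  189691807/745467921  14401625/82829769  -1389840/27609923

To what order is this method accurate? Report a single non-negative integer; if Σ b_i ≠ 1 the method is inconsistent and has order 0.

3

b = (42153379/67769811, 189691807/745467921, 14401625/82829769, -1389840/27609923)
c = (0, 3/2, 28/15, 295/72)
Ac = (0, 0, 23/10, 139/30)
Σ b_i: 42153379/67769811·1 + 189691807/745467921·1 + 14401625/82829769·1 + (-1389840/27609923)·1 = 1 ✓
b·c: 189691807/745467921·3/2 + 14401625/82829769·28/15 + (-1389840/27609923)·295/72 = 1/2 ✓
b·c²: 189691807/745467921·9/4 + 14401625/82829769·784/225 + (-1389840/27609923)·87025/5184 = 1/3 ✓
b·Ac: 14401625/82829769·23/10 + (-1389840/27609923)·139/30 = 1/6 ✓
b·c³: 189691807/745467921·27/8 + 14401625/82829769·21952/3375 + (-1389840/27609923)·25672375/373248 = -28742202475/19517705568 ≠ 1/4 ⇒ order 3.
b·(c∘Ac): 14401625/82829769·322/75 + (-1389840/27609923)·8201/432 = -4724275/22589937 ≠ 1/8
b·Ac²: 14401625/82829769·69/20 + (-1389840/27609923)·2393/300 = 9955597/50199860 ≠ 1/12
b·A²c: (-1389840/27609923)·69/20 = -4794948/27609923 ≠ 1/24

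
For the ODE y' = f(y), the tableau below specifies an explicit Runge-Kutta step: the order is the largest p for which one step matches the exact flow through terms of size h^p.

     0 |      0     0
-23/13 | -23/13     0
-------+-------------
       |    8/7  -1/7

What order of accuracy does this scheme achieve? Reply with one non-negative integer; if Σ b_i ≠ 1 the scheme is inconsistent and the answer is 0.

b = (8/7, -1/7)
c = (0, -23/13)
Σ b_i: 8/7·1 + (-1/7)·1 = 1 ✓
b·c: (-1/7)·(-23/13) = 23/91 ≠ 1/2 ⇒ order 1.

1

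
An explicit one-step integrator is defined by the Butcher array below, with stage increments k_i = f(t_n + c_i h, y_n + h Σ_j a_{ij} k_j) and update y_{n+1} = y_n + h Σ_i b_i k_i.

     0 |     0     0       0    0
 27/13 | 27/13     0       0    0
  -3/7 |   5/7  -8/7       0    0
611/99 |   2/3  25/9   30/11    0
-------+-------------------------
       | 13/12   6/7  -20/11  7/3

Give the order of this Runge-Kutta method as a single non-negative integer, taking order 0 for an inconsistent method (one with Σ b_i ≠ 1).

0

b = (13/12, 6/7, -20/11, 7/3)
c = (0, 27/13, -3/7, 611/99)
Ac = (0, 0, -216/91, 4605/1001)
Σ b_i: 13/12·1 + 6/7·1 + (-20/11)·1 + 7/3·1 = 2269/924 ≠ 1 ⇒ order 0.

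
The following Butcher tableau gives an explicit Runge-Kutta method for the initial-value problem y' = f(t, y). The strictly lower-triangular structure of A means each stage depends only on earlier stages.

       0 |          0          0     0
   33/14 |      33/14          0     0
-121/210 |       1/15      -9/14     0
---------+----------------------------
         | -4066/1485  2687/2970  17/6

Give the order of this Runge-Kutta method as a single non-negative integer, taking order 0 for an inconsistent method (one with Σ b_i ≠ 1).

2

b = (-4066/1485, 2687/2970, 17/6)
c = (0, 33/14, -121/210)
Ac = (0, 0, -297/196)
Σ b_i: (-4066/1485)·1 + 2687/2970·1 + 17/6·1 = 1 ✓
b·c: 2687/2970·33/14 + 17/6·(-121/210) = 1/2 ✓
b·c²: 2687/2970·1089/196 + 17/6·14641/44100 = 112783/18900 ≠ 1/3 ⇒ order 2.
b·Ac: 17/6·(-297/196) = -1683/392 ≠ 1/6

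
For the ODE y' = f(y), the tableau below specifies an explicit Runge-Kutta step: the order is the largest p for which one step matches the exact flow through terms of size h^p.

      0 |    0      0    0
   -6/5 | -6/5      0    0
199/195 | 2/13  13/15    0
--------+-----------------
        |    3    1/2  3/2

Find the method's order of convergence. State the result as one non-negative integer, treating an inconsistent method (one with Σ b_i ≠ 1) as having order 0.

b = (3, 1/2, 3/2)
c = (0, -6/5, 199/195)
Ac = (0, 0, -26/25)
Σ b_i: 3·1 + 1/2·1 + 3/2·1 = 5 ≠ 1 ⇒ order 0.

0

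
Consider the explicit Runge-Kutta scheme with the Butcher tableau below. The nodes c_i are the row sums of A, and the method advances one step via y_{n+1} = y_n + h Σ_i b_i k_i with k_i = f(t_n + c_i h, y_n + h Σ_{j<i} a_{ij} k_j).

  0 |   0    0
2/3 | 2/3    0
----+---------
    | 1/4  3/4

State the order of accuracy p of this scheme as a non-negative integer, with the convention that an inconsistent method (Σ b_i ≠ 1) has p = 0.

b = (1/4, 3/4)
c = (0, 2/3)
Σ b_i: 1/4·1 + 3/4·1 = 1 ✓
b·c: 3/4·2/3 = 1/2 ✓; 2 stages ⇒ order 2.

2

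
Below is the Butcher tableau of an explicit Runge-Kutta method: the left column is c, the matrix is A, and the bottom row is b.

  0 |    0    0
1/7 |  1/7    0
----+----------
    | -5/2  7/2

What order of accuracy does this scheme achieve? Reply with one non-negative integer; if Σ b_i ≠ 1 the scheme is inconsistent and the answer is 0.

b = (-5/2, 7/2)
c = (0, 1/7)
Σ b_i: (-5/2)·1 + 7/2·1 = 1 ✓
b·c: 7/2·1/7 = 1/2 ✓; 2 stages ⇒ order 2.

2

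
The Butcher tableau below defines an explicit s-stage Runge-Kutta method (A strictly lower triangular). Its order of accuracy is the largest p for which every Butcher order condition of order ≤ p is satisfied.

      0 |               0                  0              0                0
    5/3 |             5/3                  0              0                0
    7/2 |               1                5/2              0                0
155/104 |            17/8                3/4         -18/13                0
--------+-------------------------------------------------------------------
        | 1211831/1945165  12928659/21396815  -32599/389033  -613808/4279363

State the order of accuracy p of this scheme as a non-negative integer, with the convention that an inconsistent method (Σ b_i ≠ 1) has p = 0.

b = (1211831/1945165, 12928659/21396815, -32599/389033, -613808/4279363)
c = (0, 5/3, 7/2, 155/104)
Ac = (0, 0, 25/6, -187/52)
Σ b_i: 1211831/1945165·1 + 12928659/21396815·1 + (-32599/389033)·1 + (-613808/4279363)·1 = 1 ✓
b·c: 12928659/21396815·5/3 + (-32599/389033)·7/2 + (-613808/4279363)·155/104 = 1/2 ✓
b·c²: 12928659/21396815·25/9 + (-32599/389033)·49/4 + (-613808/4279363)·24025/10816 = 1/3 ✓
b·Ac: (-32599/389033)·25/6 + (-613808/4279363)·(-187/52) = 1/6 ✓
b·c³: 12928659/21396815·125/27 + (-32599/389033)·343/8 + (-613808/4279363)·3723875/1124864 = -1850060551/1456539552 ≠ 1/4 ⇒ order 3.
b·(c∘Ac): (-32599/389033)·175/12 + (-613808/4279363)·(-28985/5408) = -2115955/4668396 ≠ 1/8
b·Ac²: (-32599/389033)·125/18 + (-613808/4279363)·(-2321/156) = 10868989/7002594 ≠ 1/12
b·A²c: (-613808/4279363)·(-75/13) = 3541200/4279363 ≠ 1/24

3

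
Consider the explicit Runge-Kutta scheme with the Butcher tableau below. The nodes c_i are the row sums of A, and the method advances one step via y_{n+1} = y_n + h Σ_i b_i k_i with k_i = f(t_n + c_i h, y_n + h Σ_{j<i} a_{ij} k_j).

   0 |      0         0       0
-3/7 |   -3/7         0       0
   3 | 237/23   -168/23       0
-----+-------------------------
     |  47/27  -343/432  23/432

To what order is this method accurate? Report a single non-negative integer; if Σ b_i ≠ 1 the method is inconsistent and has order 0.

3

b = (47/27, -343/432, 23/432)
c = (0, -3/7, 3)
Ac = (0, 0, 72/23)
Σ b_i: 47/27·1 + (-343/432)·1 + 23/432·1 = 1 ✓
b·c: (-343/432)·(-3/7) + 23/432·3 = 1/2 ✓
b·c²: (-343/432)·9/49 + 23/432·9 = 1/3 ✓
b·Ac: 23/432·72/23 = 1/6 ✓; 3 stages ⇒ order 3.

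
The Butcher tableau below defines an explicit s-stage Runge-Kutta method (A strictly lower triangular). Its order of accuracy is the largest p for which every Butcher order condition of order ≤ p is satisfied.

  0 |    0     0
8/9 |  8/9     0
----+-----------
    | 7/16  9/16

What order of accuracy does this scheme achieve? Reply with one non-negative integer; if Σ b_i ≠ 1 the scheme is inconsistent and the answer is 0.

2

b = (7/16, 9/16)
c = (0, 8/9)
Σ b_i: 7/16·1 + 9/16·1 = 1 ✓
b·c: 9/16·8/9 = 1/2 ✓; 2 stages ⇒ order 2.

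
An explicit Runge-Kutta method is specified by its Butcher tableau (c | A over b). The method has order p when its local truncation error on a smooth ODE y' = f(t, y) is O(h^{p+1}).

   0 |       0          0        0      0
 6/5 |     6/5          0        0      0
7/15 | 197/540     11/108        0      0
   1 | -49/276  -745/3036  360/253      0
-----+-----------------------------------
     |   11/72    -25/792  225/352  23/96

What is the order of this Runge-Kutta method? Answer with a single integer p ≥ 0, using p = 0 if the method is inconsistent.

4

b = (11/72, -25/792, 225/352, 23/96)
c = (0, 6/5, 7/15, 1)
Ac = (0, 0, 11/90, 17/46)
Σ b_i: 11/72·1 + (-25/792)·1 + 225/352·1 + 23/96·1 = 1 ✓
b·c: (-25/792)·6/5 + 225/352·7/15 + 23/96·1 = 1/2 ✓
b·c²: (-25/792)·36/25 + 225/352·49/225 + 23/96·1 = 1/3 ✓
b·Ac: 225/352·11/90 + 23/96·17/46 = 1/6 ✓
b·c³: (-25/792)·216/125 + 225/352·343/3375 + 23/96·1 = 1/4 ✓
b·(c∘Ac): 225/352·77/1350 + 23/96·17/46 = 1/8 ✓
b·Ac²: 225/352·11/75 + 23/96·(-1/23) = 1/12 ✓
b·A²c: 23/96·4/23 = 1/24 ✓; 4 stages ⇒ order 4.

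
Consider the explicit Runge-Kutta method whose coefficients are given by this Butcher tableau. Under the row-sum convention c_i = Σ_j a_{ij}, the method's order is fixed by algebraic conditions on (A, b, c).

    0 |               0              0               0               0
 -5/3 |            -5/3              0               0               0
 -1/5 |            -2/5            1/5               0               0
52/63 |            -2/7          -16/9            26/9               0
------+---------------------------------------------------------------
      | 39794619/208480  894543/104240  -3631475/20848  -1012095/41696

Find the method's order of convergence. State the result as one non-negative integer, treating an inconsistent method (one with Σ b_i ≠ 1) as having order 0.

3

b = (39794619/208480, 894543/104240, -3631475/20848, -1012095/41696)
c = (0, -5/3, -1/5, 52/63)
Ac = (0, 0, -1/3, 322/135)
Σ b_i: 39794619/208480·1 + 894543/104240·1 + (-3631475/20848)·1 + (-1012095/41696)·1 = 1 ✓
b·c: 894543/104240·(-5/3) + (-3631475/20848)·(-1/5) + (-1012095/41696)·52/63 = 1/2 ✓
b·c²: 894543/104240·25/9 + (-3631475/20848)·1/25 + (-1012095/41696)·2704/3969 = 1/3 ✓
b·Ac: (-3631475/20848)·(-1/3) + (-1012095/41696)·322/135 = 1/6 ✓
b·c³: 894543/104240·(-125/27) + (-3631475/20848)·(-1/125) + (-1012095/41696)·140608/250047 = -170697329/3283560 ≠ 1/4 ⇒ order 3.
b·(c∘Ac): (-3631475/20848)·1/15 + (-1012095/41696)·2392/1215 = -3715099/62544 ≠ 1/8
b·Ac²: (-3631475/20848)·5/9 + (-1012095/41696)·(-9766/2025) = 9518339/469080 ≠ 1/12
b·A²c: (-1012095/41696)·(-26/27) = 487305/20848 ≠ 1/24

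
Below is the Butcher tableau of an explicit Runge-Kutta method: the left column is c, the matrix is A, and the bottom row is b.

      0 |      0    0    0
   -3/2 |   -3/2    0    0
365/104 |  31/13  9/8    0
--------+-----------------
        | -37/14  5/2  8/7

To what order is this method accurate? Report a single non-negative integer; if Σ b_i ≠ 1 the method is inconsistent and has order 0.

b = (-37/14, 5/2, 8/7)
c = (0, -3/2, 365/104)
Ac = (0, 0, -27/16)
Σ b_i: (-37/14)·1 + 5/2·1 + 8/7·1 = 1 ✓
b·c: 5/2·(-3/2) + 8/7·365/104 = 95/364 ≠ 1/2 ⇒ order 1.

1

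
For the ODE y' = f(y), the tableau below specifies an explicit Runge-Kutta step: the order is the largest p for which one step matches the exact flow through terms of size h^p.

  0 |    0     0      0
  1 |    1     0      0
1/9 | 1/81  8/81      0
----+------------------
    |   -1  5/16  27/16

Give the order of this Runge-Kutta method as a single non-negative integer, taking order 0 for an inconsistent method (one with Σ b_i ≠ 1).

b = (-1, 5/16, 27/16)
c = (0, 1, 1/9)
Ac = (0, 0, 8/81)
Σ b_i: (-1)·1 + 5/16·1 + 27/16·1 = 1 ✓
b·c: 5/16·1 + 27/16·1/9 = 1/2 ✓
b·c²: 5/16·1 + 27/16·1/81 = 1/3 ✓
b·Ac: 27/16·8/81 = 1/6 ✓; 3 stages ⇒ order 3.

3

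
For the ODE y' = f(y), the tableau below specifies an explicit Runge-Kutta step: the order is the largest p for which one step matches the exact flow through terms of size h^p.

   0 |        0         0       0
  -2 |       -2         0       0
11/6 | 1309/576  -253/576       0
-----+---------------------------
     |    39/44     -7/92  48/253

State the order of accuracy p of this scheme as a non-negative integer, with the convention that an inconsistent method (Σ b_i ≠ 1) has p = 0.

b = (39/44, -7/92, 48/253)
c = (0, -2, 11/6)
Ac = (0, 0, 253/288)
Σ b_i: 39/44·1 + (-7/92)·1 + 48/253·1 = 1 ✓
b·c: (-7/92)·(-2) + 48/253·11/6 = 1/2 ✓
b·c²: (-7/92)·4 + 48/253·121/36 = 1/3 ✓
b·Ac: 48/253·253/288 = 1/6 ✓; 3 stages ⇒ order 3.

3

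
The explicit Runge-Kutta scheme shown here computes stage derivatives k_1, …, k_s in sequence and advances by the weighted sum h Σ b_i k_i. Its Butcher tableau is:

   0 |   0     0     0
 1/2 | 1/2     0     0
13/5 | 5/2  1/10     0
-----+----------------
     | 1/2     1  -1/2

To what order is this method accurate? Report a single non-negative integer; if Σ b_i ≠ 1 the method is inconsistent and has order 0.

b = (1/2, 1, -1/2)
c = (0, 1/2, 13/5)
Ac = (0, 0, 1/20)
Σ b_i: 1/2·1 + 1·1 + (-1/2)·1 = 1 ✓
b·c: 1·1/2 + (-1/2)·13/5 = -4/5 ≠ 1/2 ⇒ order 1.

1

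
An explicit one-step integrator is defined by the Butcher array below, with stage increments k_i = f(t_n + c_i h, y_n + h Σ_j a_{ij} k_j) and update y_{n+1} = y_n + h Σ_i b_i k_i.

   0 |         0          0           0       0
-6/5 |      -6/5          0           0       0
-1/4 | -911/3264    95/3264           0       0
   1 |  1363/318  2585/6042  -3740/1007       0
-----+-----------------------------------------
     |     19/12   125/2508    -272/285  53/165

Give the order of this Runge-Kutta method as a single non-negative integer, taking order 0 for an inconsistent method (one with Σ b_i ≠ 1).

b = (19/12, 125/2508, -272/285, 53/165)
c = (0, -6/5, -1/4, 1)
Ac = (0, 0, -19/544, 22/53)
Σ b_i: 19/12·1 + 125/2508·1 + (-272/285)·1 + 53/165·1 = 1 ✓
b·c: 125/2508·(-6/5) + (-272/285)·(-1/4) + 53/165·1 = 1/2 ✓
b·c²: 125/2508·36/25 + (-272/285)·1/16 + 53/165·1 = 1/3 ✓
b·Ac: (-272/285)·(-19/544) + 53/165·22/53 = 1/6 ✓
b·c³: 125/2508·(-216/125) + (-272/285)·(-1/64) + 53/165·1 = 1/4 ✓
b·(c∘Ac): (-272/285)·19/2176 + 53/165·22/53 = 1/8 ✓
b·Ac²: (-272/285)·57/1360 + 53/165·407/1060 = 1/12 ✓
b·A²c: 53/165·55/424 = 1/24 ✓; 4 stages ⇒ order 4.

4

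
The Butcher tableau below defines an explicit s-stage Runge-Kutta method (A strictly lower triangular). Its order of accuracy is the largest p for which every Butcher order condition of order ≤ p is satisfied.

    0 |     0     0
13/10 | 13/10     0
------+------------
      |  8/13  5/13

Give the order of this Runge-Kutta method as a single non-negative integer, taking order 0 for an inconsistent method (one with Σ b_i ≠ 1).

2

b = (8/13, 5/13)
c = (0, 13/10)
Σ b_i: 8/13·1 + 5/13·1 = 1 ✓
b·c: 5/13·13/10 = 1/2 ✓; 2 stages ⇒ order 2.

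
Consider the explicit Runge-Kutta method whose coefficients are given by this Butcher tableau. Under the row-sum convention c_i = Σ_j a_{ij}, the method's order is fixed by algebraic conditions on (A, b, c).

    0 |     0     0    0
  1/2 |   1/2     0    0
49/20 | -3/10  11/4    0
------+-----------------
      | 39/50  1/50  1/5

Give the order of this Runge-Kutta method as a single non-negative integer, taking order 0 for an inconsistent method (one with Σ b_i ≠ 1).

b = (39/50, 1/50, 1/5)
c = (0, 1/2, 49/20)
Ac = (0, 0, 11/8)
Σ b_i: 39/50·1 + 1/50·1 + 1/5·1 = 1 ✓
b·c: 1/50·1/2 + 1/5·49/20 = 1/2 ✓
b·c²: 1/50·1/4 + 1/5·2401/400 = 2411/2000 ≠ 1/3 ⇒ order 2.
b·Ac: 1/5·11/8 = 11/40 ≠ 1/6

2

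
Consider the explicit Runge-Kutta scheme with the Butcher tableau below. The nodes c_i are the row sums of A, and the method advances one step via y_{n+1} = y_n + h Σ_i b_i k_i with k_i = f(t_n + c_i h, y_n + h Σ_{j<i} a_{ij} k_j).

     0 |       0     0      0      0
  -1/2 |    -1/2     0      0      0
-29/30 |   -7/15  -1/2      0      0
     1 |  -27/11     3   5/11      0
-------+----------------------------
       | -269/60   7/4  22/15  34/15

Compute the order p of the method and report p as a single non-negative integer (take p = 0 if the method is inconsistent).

b = (-269/60, 7/4, 22/15, 34/15)
c = (0, -1/2, -29/30, 1)
Ac = (0, 0, 1/4, -64/33)
Σ b_i: (-269/60)·1 + 7/4·1 + 22/15·1 + 34/15·1 = 1 ✓
b·c: 7/4·(-1/2) + 22/15·(-29/30) + 34/15·1 = -47/1800 ≠ 1/2 ⇒ order 1.

1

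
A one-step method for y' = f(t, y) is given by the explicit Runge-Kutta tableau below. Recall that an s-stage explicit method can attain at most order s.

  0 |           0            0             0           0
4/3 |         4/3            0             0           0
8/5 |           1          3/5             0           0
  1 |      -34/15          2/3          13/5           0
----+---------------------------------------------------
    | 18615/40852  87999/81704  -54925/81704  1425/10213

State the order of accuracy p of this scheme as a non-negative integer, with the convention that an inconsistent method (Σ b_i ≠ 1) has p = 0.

3

b = (18615/40852, 87999/81704, -54925/81704, 1425/10213)
c = (0, 4/3, 8/5, 1)
Ac = (0, 0, 4/5, 1136/225)
Σ b_i: 18615/40852·1 + 87999/81704·1 + (-54925/81704)·1 + 1425/10213·1 = 1 ✓
b·c: 87999/81704·4/3 + (-54925/81704)·8/5 + 1425/10213·1 = 1/2 ✓
b·c²: 87999/81704·16/9 + (-54925/81704)·64/25 + 1425/10213·1 = 1/3 ✓
b·Ac: (-54925/81704)·4/5 + 1425/10213·1136/225 = 1/6 ✓
b·c³: 87999/81704·64/27 + (-54925/81704)·512/125 + 1425/10213·1 = -28027/459585 ≠ 1/4 ⇒ order 3.
b·(c∘Ac): (-54925/81704)·32/25 + 1425/10213·1136/225 = -4780/30639 ≠ 1/8
b·Ac²: (-54925/81704)·16/15 + 1425/10213·26464/3375 = 173266/459585 ≠ 1/12
b·A²c: 1425/10213·52/25 = 2964/10213 ≠ 1/24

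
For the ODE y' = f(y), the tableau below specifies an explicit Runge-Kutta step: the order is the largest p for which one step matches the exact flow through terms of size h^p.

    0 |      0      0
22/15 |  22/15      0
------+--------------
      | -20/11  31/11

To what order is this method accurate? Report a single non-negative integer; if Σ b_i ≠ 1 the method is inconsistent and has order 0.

b = (-20/11, 31/11)
c = (0, 22/15)
Σ b_i: (-20/11)·1 + 31/11·1 = 1 ✓
b·c: 31/11·22/15 = 62/15 ≠ 1/2 ⇒ order 1.

1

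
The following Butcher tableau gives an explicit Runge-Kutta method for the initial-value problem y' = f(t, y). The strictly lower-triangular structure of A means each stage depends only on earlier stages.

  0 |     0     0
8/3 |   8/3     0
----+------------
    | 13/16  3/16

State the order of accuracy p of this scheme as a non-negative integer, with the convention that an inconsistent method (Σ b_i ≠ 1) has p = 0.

2

b = (13/16, 3/16)
c = (0, 8/3)
Σ b_i: 13/16·1 + 3/16·1 = 1 ✓
b·c: 3/16·8/3 = 1/2 ✓; 2 stages ⇒ order 2.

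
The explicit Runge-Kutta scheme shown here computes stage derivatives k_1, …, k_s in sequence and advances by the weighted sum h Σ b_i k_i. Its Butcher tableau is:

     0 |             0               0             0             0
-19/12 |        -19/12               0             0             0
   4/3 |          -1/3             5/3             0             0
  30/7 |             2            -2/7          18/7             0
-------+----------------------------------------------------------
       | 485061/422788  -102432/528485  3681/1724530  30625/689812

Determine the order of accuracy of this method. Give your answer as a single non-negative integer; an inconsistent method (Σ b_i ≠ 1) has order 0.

3

b = (485061/422788, -102432/528485, 3681/1724530, 30625/689812)
c = (0, -19/12, 4/3, 30/7)
Ac = (0, 0, -95/36, 163/42)
Σ b_i: 485061/422788·1 + (-102432/528485)·1 + 3681/1724530·1 + 30625/689812·1 = 1 ✓
b·c: (-102432/528485)·(-19/12) + 3681/1724530·4/3 + 30625/689812·30/7 = 1/2 ✓
b·c²: (-102432/528485)·361/144 + 3681/1724530·16/9 + 30625/689812·900/49 = 1/3 ✓
b·Ac: 3681/1724530·(-95/36) + 30625/689812·163/42 = 1/6 ✓
b·c³: (-102432/528485)·(-6859/1728) + 3681/1724530·64/27 + 30625/689812·27000/343 = 2992405/700938 ≠ 1/4 ⇒ order 3.
b·(c∘Ac): 3681/1724530·(-95/27) + 30625/689812·815/49 = 48793/66756 ≠ 1/8
b·Ac²: 3681/1724530·1805/432 + 30625/689812·1943/504 = 2235893/12416616 ≠ 1/12
b·A²c: 30625/689812·(-95/14) = -415625/1379624 ≠ 1/24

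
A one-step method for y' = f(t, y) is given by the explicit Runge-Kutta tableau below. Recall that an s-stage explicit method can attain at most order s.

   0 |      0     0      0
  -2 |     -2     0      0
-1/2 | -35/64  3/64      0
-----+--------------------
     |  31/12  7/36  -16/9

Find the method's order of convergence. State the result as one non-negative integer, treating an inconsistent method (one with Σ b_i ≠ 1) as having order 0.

b = (31/12, 7/36, -16/9)
c = (0, -2, -1/2)
Ac = (0, 0, -3/32)
Σ b_i: 31/12·1 + 7/36·1 + (-16/9)·1 = 1 ✓
b·c: 7/36·(-2) + (-16/9)·(-1/2) = 1/2 ✓
b·c²: 7/36·4 + (-16/9)·1/4 = 1/3 ✓
b·Ac: (-16/9)·(-3/32) = 1/6 ✓; 3 stages ⇒ order 3.

3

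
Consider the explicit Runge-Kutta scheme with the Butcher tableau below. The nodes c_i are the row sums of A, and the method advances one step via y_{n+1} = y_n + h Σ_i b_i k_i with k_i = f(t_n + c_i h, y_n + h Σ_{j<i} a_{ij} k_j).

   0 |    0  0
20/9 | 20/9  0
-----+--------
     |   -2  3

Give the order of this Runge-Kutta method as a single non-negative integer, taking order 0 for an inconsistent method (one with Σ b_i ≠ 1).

1

b = (-2, 3)
c = (0, 20/9)
Σ b_i: (-2)·1 + 3·1 = 1 ✓
b·c: 3·20/9 = 20/3 ≠ 1/2 ⇒ order 1.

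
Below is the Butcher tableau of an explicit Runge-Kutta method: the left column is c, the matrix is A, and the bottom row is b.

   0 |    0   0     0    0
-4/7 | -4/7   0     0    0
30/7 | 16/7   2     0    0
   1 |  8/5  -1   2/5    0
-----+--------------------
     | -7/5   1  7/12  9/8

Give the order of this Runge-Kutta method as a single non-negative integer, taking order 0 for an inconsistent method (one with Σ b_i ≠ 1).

b = (-7/5, 1, 7/12, 9/8)
c = (0, -4/7, 30/7, 1)
Ac = (0, 0, -8/7, 16/7)
Σ b_i: (-7/5)·1 + 1·1 + 7/12·1 + 9/8·1 = 157/120 ≠ 1 ⇒ order 0.

0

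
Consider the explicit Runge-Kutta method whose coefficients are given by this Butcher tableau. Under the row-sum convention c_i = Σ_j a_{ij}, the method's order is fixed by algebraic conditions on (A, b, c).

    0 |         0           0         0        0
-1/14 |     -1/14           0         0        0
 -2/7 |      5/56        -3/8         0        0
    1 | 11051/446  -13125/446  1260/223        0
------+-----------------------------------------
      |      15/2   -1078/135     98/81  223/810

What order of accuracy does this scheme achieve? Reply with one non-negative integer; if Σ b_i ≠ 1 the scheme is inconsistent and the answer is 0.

4

b = (15/2, -1078/135, 98/81, 223/810)
c = (0, -1/14, -2/7, 1)
Ac = (0, 0, 3/112, 435/892)
Σ b_i: 15/2·1 + (-1078/135)·1 + 98/81·1 + 223/810·1 = 1 ✓
b·c: (-1078/135)·(-1/14) + 98/81·(-2/7) + 223/810·1 = 1/2 ✓
b·c²: (-1078/135)·1/196 + 98/81·4/49 + 223/810·1 = 1/3 ✓
b·Ac: 98/81·3/112 + 223/810·435/892 = 1/6 ✓
b·c³: (-1078/135)·(-1/2744) + 98/81·(-8/343) + 223/810·1 = 1/4 ✓
b·(c∘Ac): 98/81·(-3/392) + 223/810·435/892 = 1/8 ✓
b·Ac²: 98/81·(-3/1568) + 223/810·555/1784 = 1/12 ✓
b·A²c: 223/810·135/892 = 1/24 ✓; 4 stages ⇒ order 4.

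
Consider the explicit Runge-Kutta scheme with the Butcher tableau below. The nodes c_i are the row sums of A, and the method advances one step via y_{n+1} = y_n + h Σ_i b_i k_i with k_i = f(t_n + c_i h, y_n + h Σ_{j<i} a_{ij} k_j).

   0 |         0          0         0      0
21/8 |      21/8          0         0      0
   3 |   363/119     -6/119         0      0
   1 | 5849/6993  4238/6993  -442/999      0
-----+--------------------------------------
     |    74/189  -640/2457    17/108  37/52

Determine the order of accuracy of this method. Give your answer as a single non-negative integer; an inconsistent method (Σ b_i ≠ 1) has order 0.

4

b = (74/189, -640/2457, 17/108, 37/52)
c = (0, 21/8, 3, 1)
Ac = (0, 0, -9/68, 39/148)
Σ b_i: 74/189·1 + (-640/2457)·1 + 17/108·1 + 37/52·1 = 1 ✓
b·c: (-640/2457)·21/8 + 17/108·3 + 37/52·1 = 1/2 ✓
b·c²: (-640/2457)·441/64 + 17/108·9 + 37/52·1 = 1/3 ✓
b·Ac: 17/108·(-9/68) + 37/52·39/148 = 1/6 ✓
b·c³: (-640/2457)·9261/512 + 17/108·27 + 37/52·1 = 1/4 ✓
b·(c∘Ac): 17/108·(-27/68) + 37/52·39/148 = 1/8 ✓
b·Ac²: 17/108·(-189/544) + 37/52·689/3552 = 1/12 ✓
b·A²c: 37/52·13/222 = 1/24 ✓; 4 stages ⇒ order 4.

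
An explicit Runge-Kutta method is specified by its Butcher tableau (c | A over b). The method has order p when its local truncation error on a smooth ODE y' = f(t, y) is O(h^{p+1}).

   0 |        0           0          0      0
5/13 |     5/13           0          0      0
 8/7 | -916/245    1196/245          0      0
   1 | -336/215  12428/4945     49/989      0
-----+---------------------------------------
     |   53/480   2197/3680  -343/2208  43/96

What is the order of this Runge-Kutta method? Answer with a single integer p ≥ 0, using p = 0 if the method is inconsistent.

4

b = (53/480, 2197/3680, -343/2208, 43/96)
c = (0, 5/13, 8/7, 1)
Ac = (0, 0, 92/49, 44/43)
Σ b_i: 53/480·1 + 2197/3680·1 + (-343/2208)·1 + 43/96·1 = 1 ✓
b·c: 2197/3680·5/13 + (-343/2208)·8/7 + 43/96·1 = 1/2 ✓
b·c²: 2197/3680·25/169 + (-343/2208)·64/49 + 43/96·1 = 1/3 ✓
b·Ac: (-343/2208)·92/49 + 43/96·44/43 = 1/6 ✓
b·c³: 2197/3680·125/2197 + (-343/2208)·512/343 + 43/96·1 = 1/4 ✓
b·(c∘Ac): (-343/2208)·736/343 + 43/96·44/43 = 1/8 ✓
b·Ac²: (-343/2208)·460/637 + 43/96·244/559 = 1/12 ✓
b·A²c: 43/96·4/43 = 1/24 ✓; 4 stages ⇒ order 4.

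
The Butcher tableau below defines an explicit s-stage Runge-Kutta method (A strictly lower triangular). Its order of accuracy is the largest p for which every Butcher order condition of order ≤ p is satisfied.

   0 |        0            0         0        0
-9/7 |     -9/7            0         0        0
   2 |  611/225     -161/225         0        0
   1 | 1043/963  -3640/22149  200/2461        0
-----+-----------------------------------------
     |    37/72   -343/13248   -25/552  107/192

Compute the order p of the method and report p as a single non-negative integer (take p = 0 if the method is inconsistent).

b = (37/72, -343/13248, -25/552, 107/192)
c = (0, -9/7, 2, 1)
Ac = (0, 0, 23/25, 40/107)
Σ b_i: 37/72·1 + (-343/13248)·1 + (-25/552)·1 + 107/192·1 = 1 ✓
b·c: (-343/13248)·(-9/7) + (-25/552)·2 + 107/192·1 = 1/2 ✓
b·c²: (-343/13248)·81/49 + (-25/552)·4 + 107/192·1 = 1/3 ✓
b·Ac: (-25/552)·23/25 + 107/192·40/107 = 1/6 ✓
b·c³: (-343/13248)·(-729/343) + (-25/552)·8 + 107/192·1 = 1/4 ✓
b·(c∘Ac): (-25/552)·46/25 + 107/192·40/107 = 1/8 ✓
b·Ac²: (-25/552)·(-207/175) + 107/192·40/749 = 1/12 ✓
b·A²c: 107/192·8/107 = 1/24 ✓; 4 stages ⇒ order 4.

4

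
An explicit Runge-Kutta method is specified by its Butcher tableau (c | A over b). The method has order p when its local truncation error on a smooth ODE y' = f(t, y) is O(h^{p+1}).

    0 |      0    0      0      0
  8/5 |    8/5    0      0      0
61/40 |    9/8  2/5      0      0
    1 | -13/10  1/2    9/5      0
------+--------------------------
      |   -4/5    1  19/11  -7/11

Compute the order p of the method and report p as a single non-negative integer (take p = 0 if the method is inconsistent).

b = (-4/5, 1, 19/11, -7/11)
c = (0, 8/5, 61/40, 1)
Ac = (0, 0, 16/25, 709/200)
Σ b_i: (-4/5)·1 + 1·1 + 19/11·1 + (-7/11)·1 = 71/55 ≠ 1 ⇒ order 0.

0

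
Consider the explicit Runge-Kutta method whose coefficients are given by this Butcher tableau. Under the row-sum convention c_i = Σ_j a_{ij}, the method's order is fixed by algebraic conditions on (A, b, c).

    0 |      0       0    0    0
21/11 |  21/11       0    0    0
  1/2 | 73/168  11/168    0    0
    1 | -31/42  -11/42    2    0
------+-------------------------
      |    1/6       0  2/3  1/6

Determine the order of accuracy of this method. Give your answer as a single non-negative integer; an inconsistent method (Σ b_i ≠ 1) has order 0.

b = (1/6, 0, 2/3, 1/6)
c = (0, 21/11, 1/2, 1)
Ac = (0, 0, 1/8, 1/2)
Σ b_i: 1/6·1 + 2/3·1 + 1/6·1 = 1 ✓
b·c: 2/3·1/2 + 1/6·1 = 1/2 ✓
b·c²: 2/3·1/4 + 1/6·1 = 1/3 ✓
b·Ac: 2/3·1/8 + 1/6·1/2 = 1/6 ✓
b·c³: 2/3·1/8 + 1/6·1 = 1/4 ✓
b·(c∘Ac): 2/3·1/16 + 1/6·1/2 = 1/8 ✓
b·Ac²: 2/3·21/88 + 1/6·(-5/11) = 1/12 ✓
b·A²c: 1/6·1/4 = 1/24 ✓; 4 stages ⇒ order 4.

4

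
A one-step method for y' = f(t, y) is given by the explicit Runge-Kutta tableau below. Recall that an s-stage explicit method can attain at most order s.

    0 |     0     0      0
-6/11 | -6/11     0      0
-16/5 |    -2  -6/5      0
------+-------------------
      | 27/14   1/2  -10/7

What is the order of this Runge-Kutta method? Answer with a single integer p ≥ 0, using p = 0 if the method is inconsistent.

1

b = (27/14, 1/2, -10/7)
c = (0, -6/11, -16/5)
Ac = (0, 0, 36/55)
Σ b_i: 27/14·1 + 1/2·1 + (-10/7)·1 = 1 ✓
b·c: 1/2·(-6/11) + (-10/7)·(-16/5) = 331/77 ≠ 1/2 ⇒ order 1.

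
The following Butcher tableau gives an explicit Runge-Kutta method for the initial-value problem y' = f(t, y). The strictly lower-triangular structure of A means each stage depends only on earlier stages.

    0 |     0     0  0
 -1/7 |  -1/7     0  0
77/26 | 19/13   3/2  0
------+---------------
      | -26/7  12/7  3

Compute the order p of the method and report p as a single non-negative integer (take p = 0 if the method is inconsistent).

b = (-26/7, 12/7, 3)
c = (0, -1/7, 77/26)
Ac = (0, 0, -3/14)
Σ b_i: (-26/7)·1 + 12/7·1 + 3·1 = 1 ✓
b·c: 12/7·(-1/7) + 3·77/26 = 11007/1274 ≠ 1/2 ⇒ order 1.

1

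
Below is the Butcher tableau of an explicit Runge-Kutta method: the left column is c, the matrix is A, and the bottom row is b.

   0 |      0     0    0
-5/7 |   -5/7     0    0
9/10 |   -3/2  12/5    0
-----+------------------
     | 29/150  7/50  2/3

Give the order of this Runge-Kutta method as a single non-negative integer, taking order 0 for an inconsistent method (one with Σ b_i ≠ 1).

b = (29/150, 7/50, 2/3)
c = (0, -5/7, 9/10)
Ac = (0, 0, -12/7)
Σ b_i: 29/150·1 + 7/50·1 + 2/3·1 = 1 ✓
b·c: 7/50·(-5/7) + 2/3·9/10 = 1/2 ✓
b·c²: 7/50·25/49 + 2/3·81/100 = 107/175 ≠ 1/3 ⇒ order 2.
b·Ac: 2/3·(-12/7) = -8/7 ≠ 1/6

2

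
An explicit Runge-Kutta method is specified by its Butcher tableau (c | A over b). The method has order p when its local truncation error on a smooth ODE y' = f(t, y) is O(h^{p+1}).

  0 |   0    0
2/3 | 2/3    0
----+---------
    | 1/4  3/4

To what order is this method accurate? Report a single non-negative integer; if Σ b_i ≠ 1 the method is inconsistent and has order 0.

2

b = (1/4, 3/4)
c = (0, 2/3)
Σ b_i: 1/4·1 + 3/4·1 = 1 ✓
b·c: 3/4·2/3 = 1/2 ✓; 2 stages ⇒ order 2.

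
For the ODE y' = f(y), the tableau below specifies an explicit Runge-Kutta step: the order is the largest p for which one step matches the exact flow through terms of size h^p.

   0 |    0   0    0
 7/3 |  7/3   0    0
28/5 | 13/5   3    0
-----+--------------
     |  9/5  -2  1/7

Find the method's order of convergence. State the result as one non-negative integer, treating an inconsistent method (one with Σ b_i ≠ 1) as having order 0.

0

b = (9/5, -2, 1/7)
c = (0, 7/3, 28/5)
Ac = (0, 0, 7)
Σ b_i: 9/5·1 + (-2)·1 + 1/7·1 = -2/35 ≠ 1 ⇒ order 0.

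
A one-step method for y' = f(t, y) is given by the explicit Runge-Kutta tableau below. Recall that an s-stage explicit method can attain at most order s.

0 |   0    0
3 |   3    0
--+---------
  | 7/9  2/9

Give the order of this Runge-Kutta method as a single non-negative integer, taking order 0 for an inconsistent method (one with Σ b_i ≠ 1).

1

b = (7/9, 2/9)
c = (0, 3)
Σ b_i: 7/9·1 + 2/9·1 = 1 ✓
b·c: 2/9·3 = 2/3 ≠ 1/2 ⇒ order 1.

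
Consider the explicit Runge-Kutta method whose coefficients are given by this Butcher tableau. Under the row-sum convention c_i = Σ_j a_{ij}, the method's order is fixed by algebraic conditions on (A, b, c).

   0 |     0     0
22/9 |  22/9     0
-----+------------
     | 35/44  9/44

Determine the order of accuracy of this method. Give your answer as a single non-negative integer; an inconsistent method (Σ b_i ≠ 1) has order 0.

b = (35/44, 9/44)
c = (0, 22/9)
Σ b_i: 35/44·1 + 9/44·1 = 1 ✓
b·c: 9/44·22/9 = 1/2 ✓; 2 stages ⇒ order 2.

2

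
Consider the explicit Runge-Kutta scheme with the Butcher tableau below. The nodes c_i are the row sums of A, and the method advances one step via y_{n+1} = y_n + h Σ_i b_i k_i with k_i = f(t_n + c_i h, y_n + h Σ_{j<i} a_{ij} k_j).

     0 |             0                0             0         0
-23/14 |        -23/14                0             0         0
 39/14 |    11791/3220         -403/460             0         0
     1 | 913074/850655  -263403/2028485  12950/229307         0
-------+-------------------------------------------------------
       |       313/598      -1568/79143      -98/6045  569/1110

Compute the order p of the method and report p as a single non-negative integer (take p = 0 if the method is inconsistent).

4

b = (313/598, -1568/79143, -98/6045, 569/1110)
c = (0, -23/14, 39/14, 1)
Ac = (0, 0, 403/280, 2109/5690)
Σ b_i: 313/598·1 + (-1568/79143)·1 + (-98/6045)·1 + 569/1110·1 = 1 ✓
b·c: (-1568/79143)·(-23/14) + (-98/6045)·39/14 + 569/1110·1 = 1/2 ✓
b·c²: (-1568/79143)·529/196 + (-98/6045)·1521/196 + 569/1110·1 = 1/3 ✓
b·Ac: (-98/6045)·403/280 + 569/1110·2109/5690 = 1/6 ✓
b·c³: (-1568/79143)·(-12167/2744) + (-98/6045)·59319/2744 + 569/1110·1 = 1/4 ✓
b·(c∘Ac): (-98/6045)·15717/3920 + 569/1110·2109/5690 = 1/8 ✓
b·Ac²: (-98/6045)·(-9269/3920) + 569/1110·999/11380 = 1/12 ✓
b·A²c: 569/1110·185/2276 = 1/24 ✓; 4 stages ⇒ order 4.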